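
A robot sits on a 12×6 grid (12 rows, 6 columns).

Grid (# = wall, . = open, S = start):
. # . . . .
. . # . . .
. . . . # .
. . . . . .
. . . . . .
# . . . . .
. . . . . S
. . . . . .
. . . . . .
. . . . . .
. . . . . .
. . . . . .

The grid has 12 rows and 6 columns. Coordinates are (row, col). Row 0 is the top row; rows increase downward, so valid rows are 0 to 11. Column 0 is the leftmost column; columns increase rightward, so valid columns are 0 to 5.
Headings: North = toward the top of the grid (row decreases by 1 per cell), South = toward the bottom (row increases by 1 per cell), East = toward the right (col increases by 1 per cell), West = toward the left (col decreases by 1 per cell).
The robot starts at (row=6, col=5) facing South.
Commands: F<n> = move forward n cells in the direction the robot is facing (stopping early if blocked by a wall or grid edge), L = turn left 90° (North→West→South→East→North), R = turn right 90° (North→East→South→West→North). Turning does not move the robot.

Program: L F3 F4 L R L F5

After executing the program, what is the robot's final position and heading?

Start: (row=6, col=5), facing South
  L: turn left, now facing East
  F3: move forward 0/3 (blocked), now at (row=6, col=5)
  F4: move forward 0/4 (blocked), now at (row=6, col=5)
  L: turn left, now facing North
  R: turn right, now facing East
  L: turn left, now facing North
  F5: move forward 5, now at (row=1, col=5)
Final: (row=1, col=5), facing North

Answer: Final position: (row=1, col=5), facing North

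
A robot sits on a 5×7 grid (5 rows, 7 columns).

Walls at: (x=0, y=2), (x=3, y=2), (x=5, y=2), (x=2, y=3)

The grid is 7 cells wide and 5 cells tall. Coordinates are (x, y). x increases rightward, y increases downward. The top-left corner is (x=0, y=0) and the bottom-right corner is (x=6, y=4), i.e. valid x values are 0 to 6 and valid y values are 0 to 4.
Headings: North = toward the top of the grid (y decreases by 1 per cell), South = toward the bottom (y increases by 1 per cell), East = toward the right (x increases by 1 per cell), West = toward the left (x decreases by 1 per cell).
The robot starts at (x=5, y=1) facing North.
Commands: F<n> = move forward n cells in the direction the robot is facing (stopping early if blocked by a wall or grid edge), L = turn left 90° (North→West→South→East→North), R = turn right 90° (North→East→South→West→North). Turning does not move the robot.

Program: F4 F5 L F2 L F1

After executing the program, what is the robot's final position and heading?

Start: (x=5, y=1), facing North
  F4: move forward 1/4 (blocked), now at (x=5, y=0)
  F5: move forward 0/5 (blocked), now at (x=5, y=0)
  L: turn left, now facing West
  F2: move forward 2, now at (x=3, y=0)
  L: turn left, now facing South
  F1: move forward 1, now at (x=3, y=1)
Final: (x=3, y=1), facing South

Answer: Final position: (x=3, y=1), facing South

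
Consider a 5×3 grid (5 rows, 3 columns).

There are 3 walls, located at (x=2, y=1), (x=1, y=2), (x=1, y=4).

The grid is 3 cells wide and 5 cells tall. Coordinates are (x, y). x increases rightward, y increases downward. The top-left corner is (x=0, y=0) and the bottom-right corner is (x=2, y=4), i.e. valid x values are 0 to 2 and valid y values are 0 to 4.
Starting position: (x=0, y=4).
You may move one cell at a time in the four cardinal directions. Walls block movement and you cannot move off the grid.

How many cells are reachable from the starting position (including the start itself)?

BFS flood-fill from (x=0, y=4):
  Distance 0: (x=0, y=4)
  Distance 1: (x=0, y=3)
  Distance 2: (x=0, y=2), (x=1, y=3)
  Distance 3: (x=0, y=1), (x=2, y=3)
  Distance 4: (x=0, y=0), (x=1, y=1), (x=2, y=2), (x=2, y=4)
  Distance 5: (x=1, y=0)
  Distance 6: (x=2, y=0)
Total reachable: 12 (grid has 12 open cells total)

Answer: Reachable cells: 12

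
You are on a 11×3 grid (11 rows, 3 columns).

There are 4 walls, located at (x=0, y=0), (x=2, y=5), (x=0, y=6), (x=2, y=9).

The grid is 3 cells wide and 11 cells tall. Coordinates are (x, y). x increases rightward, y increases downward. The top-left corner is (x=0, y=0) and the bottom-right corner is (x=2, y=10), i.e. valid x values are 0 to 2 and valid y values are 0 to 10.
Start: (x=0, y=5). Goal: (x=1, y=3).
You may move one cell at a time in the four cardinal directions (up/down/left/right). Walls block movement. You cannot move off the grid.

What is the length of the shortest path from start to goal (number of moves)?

Answer: Shortest path length: 3

Derivation:
BFS from (x=0, y=5) until reaching (x=1, y=3):
  Distance 0: (x=0, y=5)
  Distance 1: (x=0, y=4), (x=1, y=5)
  Distance 2: (x=0, y=3), (x=1, y=4), (x=1, y=6)
  Distance 3: (x=0, y=2), (x=1, y=3), (x=2, y=4), (x=2, y=6), (x=1, y=7)  <- goal reached here
One shortest path (3 moves): (x=0, y=5) -> (x=1, y=5) -> (x=1, y=4) -> (x=1, y=3)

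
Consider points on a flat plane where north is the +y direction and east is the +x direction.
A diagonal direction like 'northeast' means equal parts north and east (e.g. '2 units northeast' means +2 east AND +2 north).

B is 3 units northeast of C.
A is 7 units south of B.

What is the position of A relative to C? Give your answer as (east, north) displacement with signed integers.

Answer: A is at (east=3, north=-4) relative to C.

Derivation:
Place C at the origin (east=0, north=0).
  B is 3 units northeast of C: delta (east=+3, north=+3); B at (east=3, north=3).
  A is 7 units south of B: delta (east=+0, north=-7); A at (east=3, north=-4).
Therefore A relative to C: (east=3, north=-4).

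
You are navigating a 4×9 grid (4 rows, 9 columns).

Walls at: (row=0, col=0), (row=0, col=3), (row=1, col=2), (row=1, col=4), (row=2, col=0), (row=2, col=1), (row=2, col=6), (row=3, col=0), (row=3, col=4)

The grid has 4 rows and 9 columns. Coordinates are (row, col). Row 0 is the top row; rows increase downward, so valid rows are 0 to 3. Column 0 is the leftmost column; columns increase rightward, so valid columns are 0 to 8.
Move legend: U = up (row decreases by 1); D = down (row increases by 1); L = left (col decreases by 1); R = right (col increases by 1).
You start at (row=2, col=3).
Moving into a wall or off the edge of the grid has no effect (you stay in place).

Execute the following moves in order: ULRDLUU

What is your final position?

Answer: Final position: (row=2, col=2)

Derivation:
Start: (row=2, col=3)
  U (up): (row=2, col=3) -> (row=1, col=3)
  L (left): blocked, stay at (row=1, col=3)
  R (right): blocked, stay at (row=1, col=3)
  D (down): (row=1, col=3) -> (row=2, col=3)
  L (left): (row=2, col=3) -> (row=2, col=2)
  U (up): blocked, stay at (row=2, col=2)
  U (up): blocked, stay at (row=2, col=2)
Final: (row=2, col=2)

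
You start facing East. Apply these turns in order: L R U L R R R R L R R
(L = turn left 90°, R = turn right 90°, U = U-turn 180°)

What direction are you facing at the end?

Start: East
  L (left (90° counter-clockwise)) -> North
  R (right (90° clockwise)) -> East
  U (U-turn (180°)) -> West
  L (left (90° counter-clockwise)) -> South
  R (right (90° clockwise)) -> West
  R (right (90° clockwise)) -> North
  R (right (90° clockwise)) -> East
  R (right (90° clockwise)) -> South
  L (left (90° counter-clockwise)) -> East
  R (right (90° clockwise)) -> South
  R (right (90° clockwise)) -> West
Final: West

Answer: Final heading: West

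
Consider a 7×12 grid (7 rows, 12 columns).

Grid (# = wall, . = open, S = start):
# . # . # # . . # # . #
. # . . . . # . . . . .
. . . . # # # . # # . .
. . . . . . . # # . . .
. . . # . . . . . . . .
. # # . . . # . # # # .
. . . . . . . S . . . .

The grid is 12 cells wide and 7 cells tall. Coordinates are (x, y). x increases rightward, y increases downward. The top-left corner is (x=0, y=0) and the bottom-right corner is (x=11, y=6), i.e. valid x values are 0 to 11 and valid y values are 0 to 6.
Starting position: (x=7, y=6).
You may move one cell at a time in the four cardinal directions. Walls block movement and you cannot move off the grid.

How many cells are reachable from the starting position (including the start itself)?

BFS flood-fill from (x=7, y=6):
  Distance 0: (x=7, y=6)
  Distance 1: (x=7, y=5), (x=6, y=6), (x=8, y=6)
  Distance 2: (x=7, y=4), (x=5, y=6), (x=9, y=6)
  Distance 3: (x=6, y=4), (x=8, y=4), (x=5, y=5), (x=4, y=6), (x=10, y=6)
  Distance 4: (x=6, y=3), (x=5, y=4), (x=9, y=4), (x=4, y=5), (x=3, y=6), (x=11, y=6)
  Distance 5: (x=5, y=3), (x=9, y=3), (x=4, y=4), (x=10, y=4), (x=3, y=5), (x=11, y=5), (x=2, y=6)
  Distance 6: (x=4, y=3), (x=10, y=3), (x=11, y=4), (x=1, y=6)
  Distance 7: (x=10, y=2), (x=3, y=3), (x=11, y=3), (x=0, y=6)
  Distance 8: (x=10, y=1), (x=3, y=2), (x=11, y=2), (x=2, y=3), (x=0, y=5)
  Distance 9: (x=10, y=0), (x=3, y=1), (x=9, y=1), (x=11, y=1), (x=2, y=2), (x=1, y=3), (x=0, y=4), (x=2, y=4)
  Distance 10: (x=3, y=0), (x=2, y=1), (x=4, y=1), (x=8, y=1), (x=1, y=2), (x=0, y=3), (x=1, y=4)
  Distance 11: (x=5, y=1), (x=7, y=1), (x=0, y=2)
  Distance 12: (x=7, y=0), (x=0, y=1), (x=7, y=2)
  Distance 13: (x=6, y=0)
Total reachable: 60 (grid has 61 open cells total)

Answer: Reachable cells: 60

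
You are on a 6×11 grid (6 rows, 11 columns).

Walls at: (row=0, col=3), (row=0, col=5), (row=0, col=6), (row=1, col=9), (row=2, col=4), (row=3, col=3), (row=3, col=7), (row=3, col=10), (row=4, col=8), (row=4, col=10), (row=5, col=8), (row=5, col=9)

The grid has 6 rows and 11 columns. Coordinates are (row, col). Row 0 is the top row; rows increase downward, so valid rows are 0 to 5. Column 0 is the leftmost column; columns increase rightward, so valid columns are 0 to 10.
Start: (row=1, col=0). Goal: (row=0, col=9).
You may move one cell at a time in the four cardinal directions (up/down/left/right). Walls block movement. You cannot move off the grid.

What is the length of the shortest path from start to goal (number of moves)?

Answer: Shortest path length: 10

Derivation:
BFS from (row=1, col=0) until reaching (row=0, col=9):
  Distance 0: (row=1, col=0)
  Distance 1: (row=0, col=0), (row=1, col=1), (row=2, col=0)
  Distance 2: (row=0, col=1), (row=1, col=2), (row=2, col=1), (row=3, col=0)
  Distance 3: (row=0, col=2), (row=1, col=3), (row=2, col=2), (row=3, col=1), (row=4, col=0)
  Distance 4: (row=1, col=4), (row=2, col=3), (row=3, col=2), (row=4, col=1), (row=5, col=0)
  Distance 5: (row=0, col=4), (row=1, col=5), (row=4, col=2), (row=5, col=1)
  Distance 6: (row=1, col=6), (row=2, col=5), (row=4, col=3), (row=5, col=2)
  Distance 7: (row=1, col=7), (row=2, col=6), (row=3, col=5), (row=4, col=4), (row=5, col=3)
  Distance 8: (row=0, col=7), (row=1, col=8), (row=2, col=7), (row=3, col=4), (row=3, col=6), (row=4, col=5), (row=5, col=4)
  Distance 9: (row=0, col=8), (row=2, col=8), (row=4, col=6), (row=5, col=5)
  Distance 10: (row=0, col=9), (row=2, col=9), (row=3, col=8), (row=4, col=7), (row=5, col=6)  <- goal reached here
One shortest path (10 moves): (row=1, col=0) -> (row=1, col=1) -> (row=1, col=2) -> (row=1, col=3) -> (row=1, col=4) -> (row=1, col=5) -> (row=1, col=6) -> (row=1, col=7) -> (row=1, col=8) -> (row=0, col=8) -> (row=0, col=9)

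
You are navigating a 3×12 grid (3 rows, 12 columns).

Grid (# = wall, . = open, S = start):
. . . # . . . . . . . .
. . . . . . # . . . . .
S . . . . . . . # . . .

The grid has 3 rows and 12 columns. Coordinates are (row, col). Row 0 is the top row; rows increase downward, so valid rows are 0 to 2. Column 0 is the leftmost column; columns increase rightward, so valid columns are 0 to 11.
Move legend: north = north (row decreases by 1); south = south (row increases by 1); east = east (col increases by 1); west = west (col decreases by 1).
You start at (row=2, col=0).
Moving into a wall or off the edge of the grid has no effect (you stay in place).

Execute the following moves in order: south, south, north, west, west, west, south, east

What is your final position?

Answer: Final position: (row=2, col=1)

Derivation:
Start: (row=2, col=0)
  south (south): blocked, stay at (row=2, col=0)
  south (south): blocked, stay at (row=2, col=0)
  north (north): (row=2, col=0) -> (row=1, col=0)
  [×3]west (west): blocked, stay at (row=1, col=0)
  south (south): (row=1, col=0) -> (row=2, col=0)
  east (east): (row=2, col=0) -> (row=2, col=1)
Final: (row=2, col=1)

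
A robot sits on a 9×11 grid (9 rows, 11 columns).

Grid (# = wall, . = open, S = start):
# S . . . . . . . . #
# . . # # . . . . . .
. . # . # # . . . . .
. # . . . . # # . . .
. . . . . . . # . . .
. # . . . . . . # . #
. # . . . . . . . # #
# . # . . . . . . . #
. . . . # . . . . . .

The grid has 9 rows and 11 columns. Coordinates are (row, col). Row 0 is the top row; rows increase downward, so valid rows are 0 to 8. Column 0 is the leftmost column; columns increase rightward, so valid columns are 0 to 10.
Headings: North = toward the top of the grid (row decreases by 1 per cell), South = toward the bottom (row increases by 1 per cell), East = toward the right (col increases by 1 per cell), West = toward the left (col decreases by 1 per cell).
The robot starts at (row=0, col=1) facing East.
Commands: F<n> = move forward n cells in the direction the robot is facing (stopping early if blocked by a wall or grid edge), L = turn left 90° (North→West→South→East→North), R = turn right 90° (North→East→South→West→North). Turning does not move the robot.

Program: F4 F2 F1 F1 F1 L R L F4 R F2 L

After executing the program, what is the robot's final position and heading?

Answer: Final position: (row=0, col=9), facing North

Derivation:
Start: (row=0, col=1), facing East
  F4: move forward 4, now at (row=0, col=5)
  F2: move forward 2, now at (row=0, col=7)
  F1: move forward 1, now at (row=0, col=8)
  F1: move forward 1, now at (row=0, col=9)
  F1: move forward 0/1 (blocked), now at (row=0, col=9)
  L: turn left, now facing North
  R: turn right, now facing East
  L: turn left, now facing North
  F4: move forward 0/4 (blocked), now at (row=0, col=9)
  R: turn right, now facing East
  F2: move forward 0/2 (blocked), now at (row=0, col=9)
  L: turn left, now facing North
Final: (row=0, col=9), facing North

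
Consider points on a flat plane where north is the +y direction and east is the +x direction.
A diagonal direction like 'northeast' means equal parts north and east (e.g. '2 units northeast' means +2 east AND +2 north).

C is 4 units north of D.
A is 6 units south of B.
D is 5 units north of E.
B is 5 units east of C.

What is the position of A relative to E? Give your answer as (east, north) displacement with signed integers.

Answer: A is at (east=5, north=3) relative to E.

Derivation:
Place E at the origin (east=0, north=0).
  D is 5 units north of E: delta (east=+0, north=+5); D at (east=0, north=5).
  C is 4 units north of D: delta (east=+0, north=+4); C at (east=0, north=9).
  B is 5 units east of C: delta (east=+5, north=+0); B at (east=5, north=9).
  A is 6 units south of B: delta (east=+0, north=-6); A at (east=5, north=3).
Therefore A relative to E: (east=5, north=3).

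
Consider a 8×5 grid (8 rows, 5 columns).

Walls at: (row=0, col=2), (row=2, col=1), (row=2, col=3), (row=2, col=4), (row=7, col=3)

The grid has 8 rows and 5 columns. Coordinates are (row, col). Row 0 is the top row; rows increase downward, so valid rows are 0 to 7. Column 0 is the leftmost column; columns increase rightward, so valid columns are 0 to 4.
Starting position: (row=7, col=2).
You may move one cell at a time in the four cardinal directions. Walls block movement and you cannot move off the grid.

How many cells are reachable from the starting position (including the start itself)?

Answer: Reachable cells: 35

Derivation:
BFS flood-fill from (row=7, col=2):
  Distance 0: (row=7, col=2)
  Distance 1: (row=6, col=2), (row=7, col=1)
  Distance 2: (row=5, col=2), (row=6, col=1), (row=6, col=3), (row=7, col=0)
  Distance 3: (row=4, col=2), (row=5, col=1), (row=5, col=3), (row=6, col=0), (row=6, col=4)
  Distance 4: (row=3, col=2), (row=4, col=1), (row=4, col=3), (row=5, col=0), (row=5, col=4), (row=7, col=4)
  Distance 5: (row=2, col=2), (row=3, col=1), (row=3, col=3), (row=4, col=0), (row=4, col=4)
  Distance 6: (row=1, col=2), (row=3, col=0), (row=3, col=4)
  Distance 7: (row=1, col=1), (row=1, col=3), (row=2, col=0)
  Distance 8: (row=0, col=1), (row=0, col=3), (row=1, col=0), (row=1, col=4)
  Distance 9: (row=0, col=0), (row=0, col=4)
Total reachable: 35 (grid has 35 open cells total)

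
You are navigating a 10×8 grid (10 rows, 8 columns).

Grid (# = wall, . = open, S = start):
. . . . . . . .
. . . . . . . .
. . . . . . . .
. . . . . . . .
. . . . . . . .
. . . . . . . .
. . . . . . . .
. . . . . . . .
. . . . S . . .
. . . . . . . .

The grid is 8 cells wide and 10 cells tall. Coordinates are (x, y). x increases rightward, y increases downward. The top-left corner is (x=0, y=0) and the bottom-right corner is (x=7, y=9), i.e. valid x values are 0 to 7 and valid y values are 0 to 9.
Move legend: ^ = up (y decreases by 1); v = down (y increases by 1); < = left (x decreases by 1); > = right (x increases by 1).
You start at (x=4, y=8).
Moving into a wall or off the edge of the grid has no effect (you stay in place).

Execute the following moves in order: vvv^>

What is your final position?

Start: (x=4, y=8)
  v (down): (x=4, y=8) -> (x=4, y=9)
  v (down): blocked, stay at (x=4, y=9)
  v (down): blocked, stay at (x=4, y=9)
  ^ (up): (x=4, y=9) -> (x=4, y=8)
  > (right): (x=4, y=8) -> (x=5, y=8)
Final: (x=5, y=8)

Answer: Final position: (x=5, y=8)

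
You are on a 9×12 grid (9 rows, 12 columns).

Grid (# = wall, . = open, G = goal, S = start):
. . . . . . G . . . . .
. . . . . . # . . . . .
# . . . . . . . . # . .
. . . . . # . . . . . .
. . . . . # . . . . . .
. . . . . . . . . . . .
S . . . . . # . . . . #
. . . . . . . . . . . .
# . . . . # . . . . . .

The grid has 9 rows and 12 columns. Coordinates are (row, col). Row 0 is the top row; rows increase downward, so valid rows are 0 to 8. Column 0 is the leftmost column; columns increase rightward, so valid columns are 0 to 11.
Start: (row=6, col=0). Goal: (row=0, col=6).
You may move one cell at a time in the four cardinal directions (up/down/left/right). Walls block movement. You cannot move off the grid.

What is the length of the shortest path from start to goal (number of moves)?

BFS from (row=6, col=0) until reaching (row=0, col=6):
  Distance 0: (row=6, col=0)
  Distance 1: (row=5, col=0), (row=6, col=1), (row=7, col=0)
  Distance 2: (row=4, col=0), (row=5, col=1), (row=6, col=2), (row=7, col=1)
  Distance 3: (row=3, col=0), (row=4, col=1), (row=5, col=2), (row=6, col=3), (row=7, col=2), (row=8, col=1)
  Distance 4: (row=3, col=1), (row=4, col=2), (row=5, col=3), (row=6, col=4), (row=7, col=3), (row=8, col=2)
  Distance 5: (row=2, col=1), (row=3, col=2), (row=4, col=3), (row=5, col=4), (row=6, col=5), (row=7, col=4), (row=8, col=3)
  Distance 6: (row=1, col=1), (row=2, col=2), (row=3, col=3), (row=4, col=4), (row=5, col=5), (row=7, col=5), (row=8, col=4)
  Distance 7: (row=0, col=1), (row=1, col=0), (row=1, col=2), (row=2, col=3), (row=3, col=4), (row=5, col=6), (row=7, col=6)
  Distance 8: (row=0, col=0), (row=0, col=2), (row=1, col=3), (row=2, col=4), (row=4, col=6), (row=5, col=7), (row=7, col=7), (row=8, col=6)
  Distance 9: (row=0, col=3), (row=1, col=4), (row=2, col=5), (row=3, col=6), (row=4, col=7), (row=5, col=8), (row=6, col=7), (row=7, col=8), (row=8, col=7)
  Distance 10: (row=0, col=4), (row=1, col=5), (row=2, col=6), (row=3, col=7), (row=4, col=8), (row=5, col=9), (row=6, col=8), (row=7, col=9), (row=8, col=8)
  Distance 11: (row=0, col=5), (row=2, col=7), (row=3, col=8), (row=4, col=9), (row=5, col=10), (row=6, col=9), (row=7, col=10), (row=8, col=9)
  Distance 12: (row=0, col=6), (row=1, col=7), (row=2, col=8), (row=3, col=9), (row=4, col=10), (row=5, col=11), (row=6, col=10), (row=7, col=11), (row=8, col=10)  <- goal reached here
One shortest path (12 moves): (row=6, col=0) -> (row=6, col=1) -> (row=6, col=2) -> (row=6, col=3) -> (row=6, col=4) -> (row=5, col=4) -> (row=4, col=4) -> (row=3, col=4) -> (row=2, col=4) -> (row=2, col=5) -> (row=1, col=5) -> (row=0, col=5) -> (row=0, col=6)

Answer: Shortest path length: 12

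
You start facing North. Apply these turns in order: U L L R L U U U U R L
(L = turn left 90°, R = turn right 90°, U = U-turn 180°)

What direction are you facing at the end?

Start: North
  U (U-turn (180°)) -> South
  L (left (90° counter-clockwise)) -> East
  L (left (90° counter-clockwise)) -> North
  R (right (90° clockwise)) -> East
  L (left (90° counter-clockwise)) -> North
  U (U-turn (180°)) -> South
  U (U-turn (180°)) -> North
  U (U-turn (180°)) -> South
  U (U-turn (180°)) -> North
  R (right (90° clockwise)) -> East
  L (left (90° counter-clockwise)) -> North
Final: North

Answer: Final heading: North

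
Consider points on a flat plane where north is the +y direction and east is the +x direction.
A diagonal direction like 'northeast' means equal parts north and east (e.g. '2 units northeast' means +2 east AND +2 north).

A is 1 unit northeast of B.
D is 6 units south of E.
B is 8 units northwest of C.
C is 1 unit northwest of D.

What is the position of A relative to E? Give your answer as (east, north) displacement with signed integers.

Answer: A is at (east=-8, north=4) relative to E.

Derivation:
Place E at the origin (east=0, north=0).
  D is 6 units south of E: delta (east=+0, north=-6); D at (east=0, north=-6).
  C is 1 unit northwest of D: delta (east=-1, north=+1); C at (east=-1, north=-5).
  B is 8 units northwest of C: delta (east=-8, north=+8); B at (east=-9, north=3).
  A is 1 unit northeast of B: delta (east=+1, north=+1); A at (east=-8, north=4).
Therefore A relative to E: (east=-8, north=4).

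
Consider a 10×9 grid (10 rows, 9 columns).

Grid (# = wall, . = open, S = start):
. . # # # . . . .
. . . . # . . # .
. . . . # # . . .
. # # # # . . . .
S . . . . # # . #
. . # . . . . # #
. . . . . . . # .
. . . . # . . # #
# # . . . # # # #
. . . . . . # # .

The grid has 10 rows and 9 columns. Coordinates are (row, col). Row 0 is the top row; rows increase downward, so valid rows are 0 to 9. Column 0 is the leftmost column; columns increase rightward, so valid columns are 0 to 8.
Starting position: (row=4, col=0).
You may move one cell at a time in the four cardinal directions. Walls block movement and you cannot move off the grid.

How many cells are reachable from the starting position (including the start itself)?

Answer: Reachable cells: 44

Derivation:
BFS flood-fill from (row=4, col=0):
  Distance 0: (row=4, col=0)
  Distance 1: (row=3, col=0), (row=4, col=1), (row=5, col=0)
  Distance 2: (row=2, col=0), (row=4, col=2), (row=5, col=1), (row=6, col=0)
  Distance 3: (row=1, col=0), (row=2, col=1), (row=4, col=3), (row=6, col=1), (row=7, col=0)
  Distance 4: (row=0, col=0), (row=1, col=1), (row=2, col=2), (row=4, col=4), (row=5, col=3), (row=6, col=2), (row=7, col=1)
  Distance 5: (row=0, col=1), (row=1, col=2), (row=2, col=3), (row=5, col=4), (row=6, col=3), (row=7, col=2)
  Distance 6: (row=1, col=3), (row=5, col=5), (row=6, col=4), (row=7, col=3), (row=8, col=2)
  Distance 7: (row=5, col=6), (row=6, col=5), (row=8, col=3), (row=9, col=2)
  Distance 8: (row=6, col=6), (row=7, col=5), (row=8, col=4), (row=9, col=1), (row=9, col=3)
  Distance 9: (row=7, col=6), (row=9, col=0), (row=9, col=4)
  Distance 10: (row=9, col=5)
Total reachable: 44 (grid has 61 open cells total)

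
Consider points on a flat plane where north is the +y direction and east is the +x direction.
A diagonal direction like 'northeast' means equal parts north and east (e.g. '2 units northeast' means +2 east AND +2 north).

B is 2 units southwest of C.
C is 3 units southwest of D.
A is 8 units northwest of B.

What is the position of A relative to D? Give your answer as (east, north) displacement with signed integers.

Place D at the origin (east=0, north=0).
  C is 3 units southwest of D: delta (east=-3, north=-3); C at (east=-3, north=-3).
  B is 2 units southwest of C: delta (east=-2, north=-2); B at (east=-5, north=-5).
  A is 8 units northwest of B: delta (east=-8, north=+8); A at (east=-13, north=3).
Therefore A relative to D: (east=-13, north=3).

Answer: A is at (east=-13, north=3) relative to D.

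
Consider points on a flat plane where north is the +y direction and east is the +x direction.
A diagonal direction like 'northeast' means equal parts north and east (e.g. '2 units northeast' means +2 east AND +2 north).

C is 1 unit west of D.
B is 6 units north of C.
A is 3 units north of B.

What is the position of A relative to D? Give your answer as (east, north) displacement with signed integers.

Place D at the origin (east=0, north=0).
  C is 1 unit west of D: delta (east=-1, north=+0); C at (east=-1, north=0).
  B is 6 units north of C: delta (east=+0, north=+6); B at (east=-1, north=6).
  A is 3 units north of B: delta (east=+0, north=+3); A at (east=-1, north=9).
Therefore A relative to D: (east=-1, north=9).

Answer: A is at (east=-1, north=9) relative to D.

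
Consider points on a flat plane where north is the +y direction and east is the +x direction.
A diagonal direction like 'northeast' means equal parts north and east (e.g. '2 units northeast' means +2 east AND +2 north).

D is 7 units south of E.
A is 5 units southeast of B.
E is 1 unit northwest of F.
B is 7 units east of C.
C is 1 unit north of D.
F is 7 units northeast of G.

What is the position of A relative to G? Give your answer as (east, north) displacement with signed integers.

Place G at the origin (east=0, north=0).
  F is 7 units northeast of G: delta (east=+7, north=+7); F at (east=7, north=7).
  E is 1 unit northwest of F: delta (east=-1, north=+1); E at (east=6, north=8).
  D is 7 units south of E: delta (east=+0, north=-7); D at (east=6, north=1).
  C is 1 unit north of D: delta (east=+0, north=+1); C at (east=6, north=2).
  B is 7 units east of C: delta (east=+7, north=+0); B at (east=13, north=2).
  A is 5 units southeast of B: delta (east=+5, north=-5); A at (east=18, north=-3).
Therefore A relative to G: (east=18, north=-3).

Answer: A is at (east=18, north=-3) relative to G.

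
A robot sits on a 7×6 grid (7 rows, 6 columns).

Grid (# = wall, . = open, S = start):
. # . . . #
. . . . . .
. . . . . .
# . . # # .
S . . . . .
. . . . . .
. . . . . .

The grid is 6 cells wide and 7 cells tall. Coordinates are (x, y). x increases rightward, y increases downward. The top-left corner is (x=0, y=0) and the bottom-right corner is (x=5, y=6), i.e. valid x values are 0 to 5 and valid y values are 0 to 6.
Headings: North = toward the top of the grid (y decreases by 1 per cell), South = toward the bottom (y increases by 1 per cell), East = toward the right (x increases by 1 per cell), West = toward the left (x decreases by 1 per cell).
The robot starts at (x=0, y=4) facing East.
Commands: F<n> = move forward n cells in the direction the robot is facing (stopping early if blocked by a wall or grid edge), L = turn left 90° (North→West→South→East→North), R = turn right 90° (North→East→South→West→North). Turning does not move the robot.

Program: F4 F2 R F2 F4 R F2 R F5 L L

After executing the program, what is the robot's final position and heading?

Start: (x=0, y=4), facing East
  F4: move forward 4, now at (x=4, y=4)
  F2: move forward 1/2 (blocked), now at (x=5, y=4)
  R: turn right, now facing South
  F2: move forward 2, now at (x=5, y=6)
  F4: move forward 0/4 (blocked), now at (x=5, y=6)
  R: turn right, now facing West
  F2: move forward 2, now at (x=3, y=6)
  R: turn right, now facing North
  F5: move forward 2/5 (blocked), now at (x=3, y=4)
  L: turn left, now facing West
  L: turn left, now facing South
Final: (x=3, y=4), facing South

Answer: Final position: (x=3, y=4), facing South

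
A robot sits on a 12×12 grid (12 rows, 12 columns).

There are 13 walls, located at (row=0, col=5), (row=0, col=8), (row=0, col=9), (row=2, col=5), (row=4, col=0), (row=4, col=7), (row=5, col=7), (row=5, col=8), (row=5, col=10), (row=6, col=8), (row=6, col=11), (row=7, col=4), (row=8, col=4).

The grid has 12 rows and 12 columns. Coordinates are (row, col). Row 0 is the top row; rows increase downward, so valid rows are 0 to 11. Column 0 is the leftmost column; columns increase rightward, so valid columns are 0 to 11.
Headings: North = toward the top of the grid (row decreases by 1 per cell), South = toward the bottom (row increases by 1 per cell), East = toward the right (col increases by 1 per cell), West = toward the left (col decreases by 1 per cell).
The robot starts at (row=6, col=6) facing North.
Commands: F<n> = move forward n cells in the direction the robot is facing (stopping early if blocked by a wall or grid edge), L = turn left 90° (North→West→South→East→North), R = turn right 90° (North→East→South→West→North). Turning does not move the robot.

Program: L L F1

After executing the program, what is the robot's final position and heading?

Answer: Final position: (row=7, col=6), facing South

Derivation:
Start: (row=6, col=6), facing North
  L: turn left, now facing West
  L: turn left, now facing South
  F1: move forward 1, now at (row=7, col=6)
Final: (row=7, col=6), facing South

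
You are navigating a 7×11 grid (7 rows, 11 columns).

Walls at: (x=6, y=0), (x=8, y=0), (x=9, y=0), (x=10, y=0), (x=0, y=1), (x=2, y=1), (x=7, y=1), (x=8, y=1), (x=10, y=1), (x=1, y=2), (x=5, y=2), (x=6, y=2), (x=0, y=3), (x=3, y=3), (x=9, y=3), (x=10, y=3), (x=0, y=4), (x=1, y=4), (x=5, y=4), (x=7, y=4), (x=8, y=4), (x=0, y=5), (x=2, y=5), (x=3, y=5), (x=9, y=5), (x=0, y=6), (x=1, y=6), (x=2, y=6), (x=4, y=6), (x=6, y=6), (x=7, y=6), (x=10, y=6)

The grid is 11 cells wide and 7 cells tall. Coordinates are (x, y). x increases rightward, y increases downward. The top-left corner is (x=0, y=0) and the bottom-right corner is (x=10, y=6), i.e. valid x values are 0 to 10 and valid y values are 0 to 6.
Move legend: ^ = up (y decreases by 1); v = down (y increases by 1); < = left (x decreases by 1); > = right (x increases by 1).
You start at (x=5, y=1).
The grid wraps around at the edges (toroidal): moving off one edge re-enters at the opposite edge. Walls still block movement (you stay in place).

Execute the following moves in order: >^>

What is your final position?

Answer: Final position: (x=6, y=1)

Derivation:
Start: (x=5, y=1)
  > (right): (x=5, y=1) -> (x=6, y=1)
  ^ (up): blocked, stay at (x=6, y=1)
  > (right): blocked, stay at (x=6, y=1)
Final: (x=6, y=1)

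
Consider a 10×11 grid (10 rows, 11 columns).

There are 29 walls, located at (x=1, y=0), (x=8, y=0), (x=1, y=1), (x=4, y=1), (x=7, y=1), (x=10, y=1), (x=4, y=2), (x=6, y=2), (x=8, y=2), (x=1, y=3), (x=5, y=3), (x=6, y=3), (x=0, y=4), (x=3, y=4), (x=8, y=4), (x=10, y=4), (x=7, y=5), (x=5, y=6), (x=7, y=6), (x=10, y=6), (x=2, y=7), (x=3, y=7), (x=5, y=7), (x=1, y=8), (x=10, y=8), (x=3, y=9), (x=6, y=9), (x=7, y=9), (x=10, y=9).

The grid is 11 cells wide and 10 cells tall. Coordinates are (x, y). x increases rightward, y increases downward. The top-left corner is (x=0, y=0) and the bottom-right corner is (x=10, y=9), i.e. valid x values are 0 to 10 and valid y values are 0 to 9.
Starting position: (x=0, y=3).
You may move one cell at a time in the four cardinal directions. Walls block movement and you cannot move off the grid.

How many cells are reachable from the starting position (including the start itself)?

Answer: Reachable cells: 81

Derivation:
BFS flood-fill from (x=0, y=3):
  Distance 0: (x=0, y=3)
  Distance 1: (x=0, y=2)
  Distance 2: (x=0, y=1), (x=1, y=2)
  Distance 3: (x=0, y=0), (x=2, y=2)
  Distance 4: (x=2, y=1), (x=3, y=2), (x=2, y=3)
  Distance 5: (x=2, y=0), (x=3, y=1), (x=3, y=3), (x=2, y=4)
  Distance 6: (x=3, y=0), (x=4, y=3), (x=1, y=4), (x=2, y=5)
  Distance 7: (x=4, y=0), (x=4, y=4), (x=1, y=5), (x=3, y=5), (x=2, y=6)
  Distance 8: (x=5, y=0), (x=5, y=4), (x=0, y=5), (x=4, y=5), (x=1, y=6), (x=3, y=6)
  Distance 9: (x=6, y=0), (x=5, y=1), (x=6, y=4), (x=5, y=5), (x=0, y=6), (x=4, y=6), (x=1, y=7)
  Distance 10: (x=7, y=0), (x=6, y=1), (x=5, y=2), (x=7, y=4), (x=6, y=5), (x=0, y=7), (x=4, y=7)
  Distance 11: (x=7, y=3), (x=6, y=6), (x=0, y=8), (x=4, y=8)
  Distance 12: (x=7, y=2), (x=8, y=3), (x=6, y=7), (x=3, y=8), (x=5, y=8), (x=0, y=9), (x=4, y=9)
  Distance 13: (x=9, y=3), (x=7, y=7), (x=2, y=8), (x=6, y=8), (x=1, y=9), (x=5, y=9)
  Distance 14: (x=9, y=2), (x=10, y=3), (x=9, y=4), (x=8, y=7), (x=7, y=8), (x=2, y=9)
  Distance 15: (x=9, y=1), (x=10, y=2), (x=9, y=5), (x=8, y=6), (x=9, y=7), (x=8, y=8)
  Distance 16: (x=9, y=0), (x=8, y=1), (x=8, y=5), (x=10, y=5), (x=9, y=6), (x=10, y=7), (x=9, y=8), (x=8, y=9)
  Distance 17: (x=10, y=0), (x=9, y=9)
Total reachable: 81 (grid has 81 open cells total)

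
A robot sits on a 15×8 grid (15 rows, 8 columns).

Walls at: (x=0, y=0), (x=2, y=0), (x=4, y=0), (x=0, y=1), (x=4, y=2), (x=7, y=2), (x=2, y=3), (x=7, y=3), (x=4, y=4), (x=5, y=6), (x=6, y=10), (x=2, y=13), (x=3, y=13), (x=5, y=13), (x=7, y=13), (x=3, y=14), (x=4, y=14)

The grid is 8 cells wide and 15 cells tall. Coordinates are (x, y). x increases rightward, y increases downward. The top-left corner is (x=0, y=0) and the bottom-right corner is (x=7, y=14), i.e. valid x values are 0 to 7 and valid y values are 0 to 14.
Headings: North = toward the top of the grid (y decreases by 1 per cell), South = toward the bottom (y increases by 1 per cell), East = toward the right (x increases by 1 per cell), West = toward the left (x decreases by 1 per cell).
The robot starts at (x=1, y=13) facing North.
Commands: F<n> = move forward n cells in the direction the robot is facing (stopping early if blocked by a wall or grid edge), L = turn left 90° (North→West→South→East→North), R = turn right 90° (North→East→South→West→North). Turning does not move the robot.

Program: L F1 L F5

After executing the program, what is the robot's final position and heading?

Start: (x=1, y=13), facing North
  L: turn left, now facing West
  F1: move forward 1, now at (x=0, y=13)
  L: turn left, now facing South
  F5: move forward 1/5 (blocked), now at (x=0, y=14)
Final: (x=0, y=14), facing South

Answer: Final position: (x=0, y=14), facing South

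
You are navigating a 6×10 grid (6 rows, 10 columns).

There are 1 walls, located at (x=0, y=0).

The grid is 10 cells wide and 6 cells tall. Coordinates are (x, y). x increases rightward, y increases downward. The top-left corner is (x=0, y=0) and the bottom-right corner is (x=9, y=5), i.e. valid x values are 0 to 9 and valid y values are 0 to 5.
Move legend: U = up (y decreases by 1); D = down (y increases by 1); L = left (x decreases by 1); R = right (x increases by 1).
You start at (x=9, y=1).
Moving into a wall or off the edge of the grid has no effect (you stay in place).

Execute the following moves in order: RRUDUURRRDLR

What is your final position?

Answer: Final position: (x=9, y=1)

Derivation:
Start: (x=9, y=1)
  R (right): blocked, stay at (x=9, y=1)
  R (right): blocked, stay at (x=9, y=1)
  U (up): (x=9, y=1) -> (x=9, y=0)
  D (down): (x=9, y=0) -> (x=9, y=1)
  U (up): (x=9, y=1) -> (x=9, y=0)
  U (up): blocked, stay at (x=9, y=0)
  [×3]R (right): blocked, stay at (x=9, y=0)
  D (down): (x=9, y=0) -> (x=9, y=1)
  L (left): (x=9, y=1) -> (x=8, y=1)
  R (right): (x=8, y=1) -> (x=9, y=1)
Final: (x=9, y=1)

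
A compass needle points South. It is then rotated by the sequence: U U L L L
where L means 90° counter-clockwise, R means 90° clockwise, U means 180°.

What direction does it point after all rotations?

Start: South
  U (U-turn (180°)) -> North
  U (U-turn (180°)) -> South
  L (left (90° counter-clockwise)) -> East
  L (left (90° counter-clockwise)) -> North
  L (left (90° counter-clockwise)) -> West
Final: West

Answer: Final heading: West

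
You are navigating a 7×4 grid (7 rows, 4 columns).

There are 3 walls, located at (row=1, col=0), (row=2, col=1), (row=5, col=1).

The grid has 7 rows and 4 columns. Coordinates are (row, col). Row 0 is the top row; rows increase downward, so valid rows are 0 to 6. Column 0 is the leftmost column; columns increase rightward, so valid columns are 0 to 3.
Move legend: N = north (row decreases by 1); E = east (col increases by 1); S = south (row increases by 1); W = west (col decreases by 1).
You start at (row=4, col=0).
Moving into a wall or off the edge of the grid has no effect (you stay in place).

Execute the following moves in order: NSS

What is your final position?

Start: (row=4, col=0)
  N (north): (row=4, col=0) -> (row=3, col=0)
  S (south): (row=3, col=0) -> (row=4, col=0)
  S (south): (row=4, col=0) -> (row=5, col=0)
Final: (row=5, col=0)

Answer: Final position: (row=5, col=0)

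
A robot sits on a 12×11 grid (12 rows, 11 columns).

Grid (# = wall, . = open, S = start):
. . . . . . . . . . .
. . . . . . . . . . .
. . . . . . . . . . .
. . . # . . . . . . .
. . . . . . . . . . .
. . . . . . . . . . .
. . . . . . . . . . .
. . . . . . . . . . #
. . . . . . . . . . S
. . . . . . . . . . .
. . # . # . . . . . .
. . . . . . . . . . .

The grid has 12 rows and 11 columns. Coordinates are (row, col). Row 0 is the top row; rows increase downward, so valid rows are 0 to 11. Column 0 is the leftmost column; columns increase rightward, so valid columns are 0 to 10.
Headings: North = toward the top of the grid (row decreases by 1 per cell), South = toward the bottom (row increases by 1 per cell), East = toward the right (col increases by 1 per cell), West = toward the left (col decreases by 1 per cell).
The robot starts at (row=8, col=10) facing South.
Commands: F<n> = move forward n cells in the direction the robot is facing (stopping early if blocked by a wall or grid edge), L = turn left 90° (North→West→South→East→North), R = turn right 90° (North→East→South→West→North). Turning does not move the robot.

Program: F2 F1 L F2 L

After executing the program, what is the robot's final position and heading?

Start: (row=8, col=10), facing South
  F2: move forward 2, now at (row=10, col=10)
  F1: move forward 1, now at (row=11, col=10)
  L: turn left, now facing East
  F2: move forward 0/2 (blocked), now at (row=11, col=10)
  L: turn left, now facing North
Final: (row=11, col=10), facing North

Answer: Final position: (row=11, col=10), facing North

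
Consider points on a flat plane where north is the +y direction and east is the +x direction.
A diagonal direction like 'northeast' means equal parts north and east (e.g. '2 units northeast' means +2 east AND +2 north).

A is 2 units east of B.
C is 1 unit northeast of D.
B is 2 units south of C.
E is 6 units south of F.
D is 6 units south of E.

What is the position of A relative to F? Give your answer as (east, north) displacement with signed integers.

Answer: A is at (east=3, north=-13) relative to F.

Derivation:
Place F at the origin (east=0, north=0).
  E is 6 units south of F: delta (east=+0, north=-6); E at (east=0, north=-6).
  D is 6 units south of E: delta (east=+0, north=-6); D at (east=0, north=-12).
  C is 1 unit northeast of D: delta (east=+1, north=+1); C at (east=1, north=-11).
  B is 2 units south of C: delta (east=+0, north=-2); B at (east=1, north=-13).
  A is 2 units east of B: delta (east=+2, north=+0); A at (east=3, north=-13).
Therefore A relative to F: (east=3, north=-13).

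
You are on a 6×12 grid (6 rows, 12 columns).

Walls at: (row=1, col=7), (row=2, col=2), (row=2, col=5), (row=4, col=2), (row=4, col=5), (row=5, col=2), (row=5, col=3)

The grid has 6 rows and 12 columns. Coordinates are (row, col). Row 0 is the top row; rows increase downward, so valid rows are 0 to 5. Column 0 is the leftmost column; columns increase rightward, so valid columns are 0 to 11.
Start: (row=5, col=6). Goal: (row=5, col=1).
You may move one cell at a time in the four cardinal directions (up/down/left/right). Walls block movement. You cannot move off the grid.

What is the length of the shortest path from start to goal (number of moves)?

BFS from (row=5, col=6) until reaching (row=5, col=1):
  Distance 0: (row=5, col=6)
  Distance 1: (row=4, col=6), (row=5, col=5), (row=5, col=7)
  Distance 2: (row=3, col=6), (row=4, col=7), (row=5, col=4), (row=5, col=8)
  Distance 3: (row=2, col=6), (row=3, col=5), (row=3, col=7), (row=4, col=4), (row=4, col=8), (row=5, col=9)
  Distance 4: (row=1, col=6), (row=2, col=7), (row=3, col=4), (row=3, col=8), (row=4, col=3), (row=4, col=9), (row=5, col=10)
  Distance 5: (row=0, col=6), (row=1, col=5), (row=2, col=4), (row=2, col=8), (row=3, col=3), (row=3, col=9), (row=4, col=10), (row=5, col=11)
  Distance 6: (row=0, col=5), (row=0, col=7), (row=1, col=4), (row=1, col=8), (row=2, col=3), (row=2, col=9), (row=3, col=2), (row=3, col=10), (row=4, col=11)
  Distance 7: (row=0, col=4), (row=0, col=8), (row=1, col=3), (row=1, col=9), (row=2, col=10), (row=3, col=1), (row=3, col=11)
  Distance 8: (row=0, col=3), (row=0, col=9), (row=1, col=2), (row=1, col=10), (row=2, col=1), (row=2, col=11), (row=3, col=0), (row=4, col=1)
  Distance 9: (row=0, col=2), (row=0, col=10), (row=1, col=1), (row=1, col=11), (row=2, col=0), (row=4, col=0), (row=5, col=1)  <- goal reached here
One shortest path (9 moves): (row=5, col=6) -> (row=5, col=5) -> (row=5, col=4) -> (row=4, col=4) -> (row=4, col=3) -> (row=3, col=3) -> (row=3, col=2) -> (row=3, col=1) -> (row=4, col=1) -> (row=5, col=1)

Answer: Shortest path length: 9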